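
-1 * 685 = -685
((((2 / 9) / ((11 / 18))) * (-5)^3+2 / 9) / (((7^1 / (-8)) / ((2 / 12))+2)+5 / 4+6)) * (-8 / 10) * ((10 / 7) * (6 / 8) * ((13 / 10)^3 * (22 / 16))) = 4919083 / 168000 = 29.28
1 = 1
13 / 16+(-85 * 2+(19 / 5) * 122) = 23553 / 80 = 294.41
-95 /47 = -2.02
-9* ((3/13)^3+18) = -356157/2197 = -162.11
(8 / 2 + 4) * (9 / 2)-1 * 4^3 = -28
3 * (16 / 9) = 16 / 3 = 5.33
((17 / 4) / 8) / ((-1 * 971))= -17 / 31072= -0.00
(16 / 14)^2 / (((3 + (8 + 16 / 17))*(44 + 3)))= 1088 / 467509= 0.00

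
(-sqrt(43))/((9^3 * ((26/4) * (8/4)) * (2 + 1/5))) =-5 * sqrt(43)/104247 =-0.00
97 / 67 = 1.45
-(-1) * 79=79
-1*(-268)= 268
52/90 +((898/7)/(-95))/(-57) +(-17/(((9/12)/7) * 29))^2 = 2920308796/95634315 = 30.54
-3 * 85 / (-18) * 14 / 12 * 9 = 595 / 4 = 148.75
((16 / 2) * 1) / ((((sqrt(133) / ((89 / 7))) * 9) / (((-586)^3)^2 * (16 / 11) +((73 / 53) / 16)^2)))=13821848716596868115674049 * sqrt(133) / 2761629024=57720039191702667.85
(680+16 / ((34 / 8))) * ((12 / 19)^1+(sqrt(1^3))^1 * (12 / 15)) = 92992 / 95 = 978.86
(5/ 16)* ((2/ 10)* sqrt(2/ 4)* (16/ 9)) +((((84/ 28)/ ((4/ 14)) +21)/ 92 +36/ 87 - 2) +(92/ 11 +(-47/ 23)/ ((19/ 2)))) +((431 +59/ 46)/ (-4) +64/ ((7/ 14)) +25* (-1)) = sqrt(2)/ 18 +1022697/ 557612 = 1.91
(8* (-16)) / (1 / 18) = -2304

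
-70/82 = -35/41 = -0.85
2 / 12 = 1 / 6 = 0.17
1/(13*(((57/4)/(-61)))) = -0.33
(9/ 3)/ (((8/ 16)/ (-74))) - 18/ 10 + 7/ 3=-6652/ 15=-443.47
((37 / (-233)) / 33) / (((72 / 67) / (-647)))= 1603913 / 553608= 2.90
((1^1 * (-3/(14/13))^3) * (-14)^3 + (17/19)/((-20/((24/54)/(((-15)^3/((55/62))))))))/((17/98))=104004343793413/304144875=341956.59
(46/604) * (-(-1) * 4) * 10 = 460/151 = 3.05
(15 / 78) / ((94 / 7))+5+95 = 244435 / 2444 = 100.01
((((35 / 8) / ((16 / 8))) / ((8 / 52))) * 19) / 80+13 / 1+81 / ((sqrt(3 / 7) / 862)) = 8385 / 512+23274 * sqrt(21) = 106671.24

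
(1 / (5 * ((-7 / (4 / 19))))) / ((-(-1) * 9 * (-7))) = 4 / 41895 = 0.00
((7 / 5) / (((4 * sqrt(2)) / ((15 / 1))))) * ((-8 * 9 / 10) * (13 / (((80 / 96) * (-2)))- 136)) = 135891 * sqrt(2) / 50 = 3843.58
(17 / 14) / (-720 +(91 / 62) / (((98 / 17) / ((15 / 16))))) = -16864 / 9996045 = -0.00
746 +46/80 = 29863/40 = 746.58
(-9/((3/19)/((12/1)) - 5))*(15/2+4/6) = 5586/379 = 14.74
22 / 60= 11 / 30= 0.37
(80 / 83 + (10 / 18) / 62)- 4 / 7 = 130129 / 324198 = 0.40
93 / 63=31 / 21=1.48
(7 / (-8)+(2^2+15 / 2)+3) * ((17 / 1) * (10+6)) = 3706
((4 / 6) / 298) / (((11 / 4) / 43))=0.03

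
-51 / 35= -1.46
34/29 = 1.17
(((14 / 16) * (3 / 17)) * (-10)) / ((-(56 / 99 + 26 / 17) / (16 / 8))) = 10395 / 7052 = 1.47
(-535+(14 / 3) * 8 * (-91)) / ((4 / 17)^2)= -3409333 / 48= -71027.77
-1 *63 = -63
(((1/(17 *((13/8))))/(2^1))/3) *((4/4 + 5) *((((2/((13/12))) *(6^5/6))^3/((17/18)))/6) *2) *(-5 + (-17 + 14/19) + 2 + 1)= -501209670598262784/156828451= -3195910355.57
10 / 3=3.33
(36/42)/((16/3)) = 9/56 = 0.16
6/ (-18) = -1/ 3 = -0.33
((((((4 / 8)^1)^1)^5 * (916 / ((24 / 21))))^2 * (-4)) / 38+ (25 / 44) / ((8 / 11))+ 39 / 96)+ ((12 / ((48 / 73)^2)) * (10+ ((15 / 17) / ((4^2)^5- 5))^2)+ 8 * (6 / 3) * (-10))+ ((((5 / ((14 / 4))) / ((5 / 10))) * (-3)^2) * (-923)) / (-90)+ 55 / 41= 3382812906114817672258435 / 10645847293512662611968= 317.76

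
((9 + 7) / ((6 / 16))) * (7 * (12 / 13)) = 275.69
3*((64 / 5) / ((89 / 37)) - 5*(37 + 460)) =-3310371 / 445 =-7439.04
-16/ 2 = -8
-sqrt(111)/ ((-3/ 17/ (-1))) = -17 * sqrt(111)/ 3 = -59.70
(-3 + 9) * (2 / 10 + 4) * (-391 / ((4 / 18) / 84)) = -18622548 / 5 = -3724509.60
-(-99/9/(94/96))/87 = 176/1363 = 0.13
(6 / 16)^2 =9 / 64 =0.14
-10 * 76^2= -57760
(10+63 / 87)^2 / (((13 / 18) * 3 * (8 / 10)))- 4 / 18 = 13013603 / 196794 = 66.13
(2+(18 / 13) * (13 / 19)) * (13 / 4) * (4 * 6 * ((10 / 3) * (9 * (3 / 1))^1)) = 393120 / 19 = 20690.53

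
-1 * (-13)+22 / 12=89 / 6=14.83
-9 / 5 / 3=-3 / 5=-0.60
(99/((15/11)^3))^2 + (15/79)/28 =474163954147/311062500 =1524.34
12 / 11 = 1.09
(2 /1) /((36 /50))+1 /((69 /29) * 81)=15554 /5589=2.78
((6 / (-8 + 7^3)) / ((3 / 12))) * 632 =15168 / 335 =45.28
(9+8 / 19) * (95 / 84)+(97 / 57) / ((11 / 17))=233227 / 17556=13.28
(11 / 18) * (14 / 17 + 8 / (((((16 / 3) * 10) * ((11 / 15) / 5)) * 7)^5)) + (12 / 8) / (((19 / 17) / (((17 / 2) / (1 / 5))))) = 345291925821335225143 / 6000616512392527872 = 57.54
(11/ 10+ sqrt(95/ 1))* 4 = 22/ 5+ 4* sqrt(95) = 43.39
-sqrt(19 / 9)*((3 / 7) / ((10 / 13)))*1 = -0.81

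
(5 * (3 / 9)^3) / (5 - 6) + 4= 103 / 27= 3.81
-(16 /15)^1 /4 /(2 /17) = -34 /15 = -2.27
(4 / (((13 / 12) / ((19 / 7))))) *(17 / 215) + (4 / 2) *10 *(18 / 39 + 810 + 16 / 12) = 953012512 / 58695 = 16236.69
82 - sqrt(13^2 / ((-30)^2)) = 2447 / 30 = 81.57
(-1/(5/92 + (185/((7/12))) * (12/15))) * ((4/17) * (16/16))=-2576/2778259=-0.00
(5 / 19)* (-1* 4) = -20 / 19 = -1.05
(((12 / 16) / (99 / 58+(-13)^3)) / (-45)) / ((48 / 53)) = 1537 / 183350880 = 0.00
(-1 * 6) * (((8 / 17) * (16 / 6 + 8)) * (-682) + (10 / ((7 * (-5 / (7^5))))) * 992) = 486234752 / 17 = 28602044.24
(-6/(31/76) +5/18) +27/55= -427849/30690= -13.94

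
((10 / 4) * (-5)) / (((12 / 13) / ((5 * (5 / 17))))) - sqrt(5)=-8125 / 408 - sqrt(5)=-22.15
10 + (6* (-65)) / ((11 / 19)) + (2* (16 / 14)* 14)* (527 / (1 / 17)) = 3146268 / 11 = 286024.36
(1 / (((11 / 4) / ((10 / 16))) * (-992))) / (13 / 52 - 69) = 1 / 300080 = 0.00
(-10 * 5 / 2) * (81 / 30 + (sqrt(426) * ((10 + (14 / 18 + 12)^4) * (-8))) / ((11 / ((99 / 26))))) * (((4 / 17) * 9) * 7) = -17010 / 17 + 489905458000 * sqrt(426) / 17901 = 564857650.94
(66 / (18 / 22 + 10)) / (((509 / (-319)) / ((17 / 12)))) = -38599 / 7126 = -5.42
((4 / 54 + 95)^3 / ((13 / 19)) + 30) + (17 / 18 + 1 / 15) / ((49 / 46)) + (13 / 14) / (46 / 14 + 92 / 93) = 62611373303482009 / 49847787990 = 1256051.19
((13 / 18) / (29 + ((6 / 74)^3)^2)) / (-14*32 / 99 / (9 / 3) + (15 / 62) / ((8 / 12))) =-34121595513291 / 1569484365616165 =-0.02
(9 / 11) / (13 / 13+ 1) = 9 / 22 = 0.41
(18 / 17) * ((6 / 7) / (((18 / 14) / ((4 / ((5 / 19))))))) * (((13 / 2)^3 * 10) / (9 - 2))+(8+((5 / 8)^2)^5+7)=539772250775999 / 127775277056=4224.39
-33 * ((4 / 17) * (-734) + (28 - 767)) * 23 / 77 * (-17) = -1069431 / 7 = -152775.86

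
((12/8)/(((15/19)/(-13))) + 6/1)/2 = -187/20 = -9.35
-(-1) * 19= 19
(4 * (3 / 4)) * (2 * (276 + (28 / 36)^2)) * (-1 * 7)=-313670 / 27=-11617.41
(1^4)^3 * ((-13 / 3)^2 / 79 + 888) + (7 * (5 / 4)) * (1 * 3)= 2600803 / 2844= 914.49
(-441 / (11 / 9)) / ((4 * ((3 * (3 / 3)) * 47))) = -1323 / 2068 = -0.64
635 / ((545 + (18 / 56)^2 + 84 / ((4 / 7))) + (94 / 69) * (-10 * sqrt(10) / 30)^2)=309158640 / 337697149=0.92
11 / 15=0.73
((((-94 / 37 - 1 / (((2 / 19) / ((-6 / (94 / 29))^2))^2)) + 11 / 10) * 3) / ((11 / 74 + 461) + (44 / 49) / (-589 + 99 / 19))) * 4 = -66457702537829526 / 2407025766044285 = -27.61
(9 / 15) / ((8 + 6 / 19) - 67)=-57 / 5575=-0.01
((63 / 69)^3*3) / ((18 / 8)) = 12348 / 12167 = 1.01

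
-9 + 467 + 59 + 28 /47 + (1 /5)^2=608222 /1175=517.64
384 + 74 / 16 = 3109 / 8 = 388.62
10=10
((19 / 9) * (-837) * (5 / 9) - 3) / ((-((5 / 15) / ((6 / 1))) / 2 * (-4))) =-8862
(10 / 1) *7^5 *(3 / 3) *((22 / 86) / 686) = 2695 / 43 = 62.67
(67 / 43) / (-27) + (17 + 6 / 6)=20831 / 1161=17.94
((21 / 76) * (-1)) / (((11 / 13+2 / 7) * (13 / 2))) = -0.04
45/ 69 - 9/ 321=1536/ 2461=0.62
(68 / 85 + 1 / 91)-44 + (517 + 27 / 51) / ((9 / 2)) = 4999577 / 69615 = 71.82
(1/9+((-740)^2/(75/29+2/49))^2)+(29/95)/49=25367474327876969080724/583818932655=43450927863.05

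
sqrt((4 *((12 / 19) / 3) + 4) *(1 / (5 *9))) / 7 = 2 *sqrt(2185) / 1995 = 0.05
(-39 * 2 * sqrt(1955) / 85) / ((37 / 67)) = -5226 * sqrt(1955) / 3145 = -73.47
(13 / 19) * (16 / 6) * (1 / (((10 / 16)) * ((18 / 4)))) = 1664 / 2565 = 0.65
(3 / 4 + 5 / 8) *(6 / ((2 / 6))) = 99 / 4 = 24.75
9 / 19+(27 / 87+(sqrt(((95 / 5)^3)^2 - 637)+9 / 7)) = 7983 / 3857+2 * sqrt(11761311) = 6861.02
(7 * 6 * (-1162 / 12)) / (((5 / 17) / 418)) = -28900102 / 5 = -5780020.40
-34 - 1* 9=-43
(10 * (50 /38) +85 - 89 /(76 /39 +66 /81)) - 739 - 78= -13841801 /18430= -751.05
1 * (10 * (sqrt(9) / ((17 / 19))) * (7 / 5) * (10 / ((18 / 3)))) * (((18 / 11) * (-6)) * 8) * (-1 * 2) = 12290.05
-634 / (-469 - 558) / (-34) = -317 / 17459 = -0.02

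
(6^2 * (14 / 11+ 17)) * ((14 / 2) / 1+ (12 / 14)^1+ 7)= 752544 / 77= 9773.30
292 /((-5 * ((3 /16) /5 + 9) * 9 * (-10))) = 2336 /32535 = 0.07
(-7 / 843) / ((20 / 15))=-7 / 1124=-0.01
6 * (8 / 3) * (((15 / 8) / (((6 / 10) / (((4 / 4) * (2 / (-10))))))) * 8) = -80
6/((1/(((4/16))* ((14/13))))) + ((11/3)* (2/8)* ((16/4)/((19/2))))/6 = 1.68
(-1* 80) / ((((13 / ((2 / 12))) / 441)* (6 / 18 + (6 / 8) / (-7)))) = -493920 / 247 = -1999.68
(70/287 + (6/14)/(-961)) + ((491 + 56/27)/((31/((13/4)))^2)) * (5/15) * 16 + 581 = 13630912573/22340367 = 610.15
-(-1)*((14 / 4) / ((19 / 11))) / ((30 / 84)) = 539 / 95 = 5.67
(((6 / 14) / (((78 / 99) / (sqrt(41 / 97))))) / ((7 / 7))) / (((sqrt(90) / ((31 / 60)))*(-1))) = -341*sqrt(39770) / 3530800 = -0.02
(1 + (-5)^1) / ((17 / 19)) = -76 / 17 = -4.47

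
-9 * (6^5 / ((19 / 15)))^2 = -122444006400 / 361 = -339180073.13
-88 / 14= -44 / 7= -6.29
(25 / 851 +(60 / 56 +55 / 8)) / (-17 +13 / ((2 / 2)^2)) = -380095 / 190624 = -1.99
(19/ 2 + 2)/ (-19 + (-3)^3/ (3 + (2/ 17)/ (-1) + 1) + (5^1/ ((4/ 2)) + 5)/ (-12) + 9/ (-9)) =-1012/ 2427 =-0.42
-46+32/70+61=541/35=15.46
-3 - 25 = -28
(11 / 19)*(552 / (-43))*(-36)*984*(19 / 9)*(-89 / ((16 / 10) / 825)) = -1096758036000 / 43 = -25506000837.21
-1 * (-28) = 28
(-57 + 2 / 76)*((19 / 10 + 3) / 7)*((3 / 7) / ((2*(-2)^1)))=1299 / 304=4.27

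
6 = 6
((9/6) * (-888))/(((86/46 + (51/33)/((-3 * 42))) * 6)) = -119.53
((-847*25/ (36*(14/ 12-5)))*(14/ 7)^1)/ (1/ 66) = 465850/ 23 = 20254.35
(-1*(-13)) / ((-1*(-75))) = 13 / 75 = 0.17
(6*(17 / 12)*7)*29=3451 / 2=1725.50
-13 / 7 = -1.86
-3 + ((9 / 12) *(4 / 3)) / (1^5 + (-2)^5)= -94 / 31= -3.03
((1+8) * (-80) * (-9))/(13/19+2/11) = 1354320/181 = 7482.43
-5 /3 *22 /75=-22 /45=-0.49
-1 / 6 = -0.17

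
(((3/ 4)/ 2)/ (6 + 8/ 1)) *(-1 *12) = -9/ 28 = -0.32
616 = 616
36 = 36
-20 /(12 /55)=-275 /3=-91.67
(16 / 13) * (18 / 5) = 288 / 65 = 4.43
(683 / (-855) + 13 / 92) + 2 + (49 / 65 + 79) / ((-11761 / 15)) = 785369873 / 632977020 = 1.24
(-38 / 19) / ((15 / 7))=-0.93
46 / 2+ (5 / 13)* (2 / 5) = 301 / 13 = 23.15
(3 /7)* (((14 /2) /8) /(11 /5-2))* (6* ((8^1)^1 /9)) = 10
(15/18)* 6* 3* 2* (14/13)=420/13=32.31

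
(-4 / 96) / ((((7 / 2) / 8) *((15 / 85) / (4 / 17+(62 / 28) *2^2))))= -2164 / 441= -4.91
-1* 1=-1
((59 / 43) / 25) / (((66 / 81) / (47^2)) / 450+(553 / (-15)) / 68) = -0.10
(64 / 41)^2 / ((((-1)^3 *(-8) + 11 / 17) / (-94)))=-6545408 / 247107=-26.49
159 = 159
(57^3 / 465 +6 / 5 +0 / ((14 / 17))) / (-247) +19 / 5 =83566 / 38285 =2.18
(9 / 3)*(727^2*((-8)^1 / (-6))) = 2114116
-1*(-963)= 963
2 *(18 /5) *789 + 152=29164 /5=5832.80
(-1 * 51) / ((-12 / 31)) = 527 / 4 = 131.75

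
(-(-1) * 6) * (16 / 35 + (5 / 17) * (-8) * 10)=-82368 / 595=-138.43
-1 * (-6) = 6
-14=-14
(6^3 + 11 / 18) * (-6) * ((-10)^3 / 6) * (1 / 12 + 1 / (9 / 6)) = 487375 / 3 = 162458.33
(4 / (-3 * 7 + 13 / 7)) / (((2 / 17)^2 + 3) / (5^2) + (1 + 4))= -0.04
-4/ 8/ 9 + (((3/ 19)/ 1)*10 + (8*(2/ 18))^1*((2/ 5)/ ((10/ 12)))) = 16673/ 8550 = 1.95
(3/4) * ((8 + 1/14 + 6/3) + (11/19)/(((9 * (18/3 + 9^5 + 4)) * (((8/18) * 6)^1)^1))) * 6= 45.32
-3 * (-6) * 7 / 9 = 14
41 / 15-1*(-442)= 6671 / 15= 444.73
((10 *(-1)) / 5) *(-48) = 96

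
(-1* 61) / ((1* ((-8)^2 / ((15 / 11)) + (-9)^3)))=915 / 10231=0.09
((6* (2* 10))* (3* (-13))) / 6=-780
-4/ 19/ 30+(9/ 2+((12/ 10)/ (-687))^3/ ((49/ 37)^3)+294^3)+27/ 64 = 16371995062622150625288523/ 644257569368616000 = 25412188.91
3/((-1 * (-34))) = 3/34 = 0.09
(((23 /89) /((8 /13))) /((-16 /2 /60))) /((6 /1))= -1495 /2848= -0.52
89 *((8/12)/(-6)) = -89/9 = -9.89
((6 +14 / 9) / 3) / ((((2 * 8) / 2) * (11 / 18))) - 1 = -16 / 33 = -0.48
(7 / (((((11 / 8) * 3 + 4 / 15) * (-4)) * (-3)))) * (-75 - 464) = -37730 / 527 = -71.59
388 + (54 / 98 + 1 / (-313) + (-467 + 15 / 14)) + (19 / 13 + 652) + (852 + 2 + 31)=582623499 / 398762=1461.08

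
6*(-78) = -468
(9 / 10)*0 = 0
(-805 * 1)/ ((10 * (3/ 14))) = -1127/ 3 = -375.67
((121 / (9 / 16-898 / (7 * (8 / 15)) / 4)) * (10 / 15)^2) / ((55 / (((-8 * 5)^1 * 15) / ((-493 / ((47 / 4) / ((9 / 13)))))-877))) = 390092164 / 27753435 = 14.06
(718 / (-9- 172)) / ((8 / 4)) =-359 / 181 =-1.98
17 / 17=1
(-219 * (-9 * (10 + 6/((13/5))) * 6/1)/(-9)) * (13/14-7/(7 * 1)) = 105120/91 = 1155.16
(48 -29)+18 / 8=85 / 4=21.25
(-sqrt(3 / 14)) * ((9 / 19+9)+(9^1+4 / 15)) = -763 * sqrt(42) / 570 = -8.68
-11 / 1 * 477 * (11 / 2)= -57717 / 2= -28858.50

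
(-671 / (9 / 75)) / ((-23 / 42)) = 234850 / 23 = 10210.87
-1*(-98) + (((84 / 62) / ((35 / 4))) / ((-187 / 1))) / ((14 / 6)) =19883638 / 202895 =98.00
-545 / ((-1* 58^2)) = 545 / 3364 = 0.16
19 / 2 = 9.50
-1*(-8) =8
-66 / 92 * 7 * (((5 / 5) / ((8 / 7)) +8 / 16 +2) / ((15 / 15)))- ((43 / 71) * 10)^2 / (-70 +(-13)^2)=-3180674183 / 183653712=-17.32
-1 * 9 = -9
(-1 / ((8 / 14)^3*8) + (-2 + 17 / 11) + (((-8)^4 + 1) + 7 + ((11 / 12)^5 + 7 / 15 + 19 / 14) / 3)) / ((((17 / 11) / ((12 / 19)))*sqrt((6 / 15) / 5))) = 1179407093021*sqrt(2) / 281304576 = 5929.28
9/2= 4.50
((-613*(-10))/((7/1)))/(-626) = -3065/2191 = -1.40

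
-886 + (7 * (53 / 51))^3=-66463975 / 132651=-501.04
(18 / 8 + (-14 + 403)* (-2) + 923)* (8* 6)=7068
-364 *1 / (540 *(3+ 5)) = -91 / 1080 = -0.08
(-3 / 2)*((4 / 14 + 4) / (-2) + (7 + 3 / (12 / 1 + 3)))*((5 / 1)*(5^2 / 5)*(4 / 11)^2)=-21240 / 847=-25.08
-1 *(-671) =671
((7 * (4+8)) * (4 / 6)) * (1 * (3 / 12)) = 14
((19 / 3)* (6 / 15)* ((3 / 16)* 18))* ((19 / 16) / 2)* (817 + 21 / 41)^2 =912527399169 / 268960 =3392799.67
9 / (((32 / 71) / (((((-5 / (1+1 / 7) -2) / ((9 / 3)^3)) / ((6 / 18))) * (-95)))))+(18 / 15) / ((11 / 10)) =3787017 / 2816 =1344.82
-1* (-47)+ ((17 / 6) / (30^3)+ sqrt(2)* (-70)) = 7614017 / 162000-70* sqrt(2) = -51.99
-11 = -11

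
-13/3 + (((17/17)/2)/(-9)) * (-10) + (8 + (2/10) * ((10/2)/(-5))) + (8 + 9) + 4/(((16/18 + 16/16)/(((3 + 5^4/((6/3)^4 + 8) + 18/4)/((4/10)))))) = 607703/3060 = 198.60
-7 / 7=-1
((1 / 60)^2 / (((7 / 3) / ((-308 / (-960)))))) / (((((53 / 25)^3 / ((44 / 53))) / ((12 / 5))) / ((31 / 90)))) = 18755 / 6817375584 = 0.00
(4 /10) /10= 1 /25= 0.04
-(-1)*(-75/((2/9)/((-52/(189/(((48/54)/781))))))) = 5200/49203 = 0.11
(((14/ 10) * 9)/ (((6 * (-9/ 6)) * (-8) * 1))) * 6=21/ 20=1.05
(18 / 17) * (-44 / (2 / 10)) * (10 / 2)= -19800 / 17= -1164.71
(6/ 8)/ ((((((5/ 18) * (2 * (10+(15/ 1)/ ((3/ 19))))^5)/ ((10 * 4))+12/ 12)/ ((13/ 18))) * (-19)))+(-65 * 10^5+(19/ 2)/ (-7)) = -6500001.36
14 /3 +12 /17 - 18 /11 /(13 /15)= 25412 /7293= 3.48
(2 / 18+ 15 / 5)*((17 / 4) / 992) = 119 / 8928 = 0.01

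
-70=-70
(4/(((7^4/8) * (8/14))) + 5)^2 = 2968729/117649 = 25.23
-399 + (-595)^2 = 353626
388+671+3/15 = 5296/5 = 1059.20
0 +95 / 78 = 95 / 78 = 1.22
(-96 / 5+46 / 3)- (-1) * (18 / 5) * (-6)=-382 / 15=-25.47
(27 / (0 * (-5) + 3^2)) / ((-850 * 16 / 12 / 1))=-9 / 3400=-0.00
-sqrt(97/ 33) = -sqrt(3201)/ 33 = -1.71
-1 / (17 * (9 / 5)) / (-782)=5 / 119646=0.00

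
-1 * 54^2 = -2916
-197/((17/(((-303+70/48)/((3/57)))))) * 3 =27088091/136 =199177.14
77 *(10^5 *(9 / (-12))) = -5775000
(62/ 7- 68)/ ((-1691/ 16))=6624/ 11837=0.56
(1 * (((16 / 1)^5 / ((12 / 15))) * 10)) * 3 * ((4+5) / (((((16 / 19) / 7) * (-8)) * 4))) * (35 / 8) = -402192000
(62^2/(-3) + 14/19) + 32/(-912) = -24332/19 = -1280.63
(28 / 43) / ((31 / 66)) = 1848 / 1333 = 1.39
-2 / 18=-1 / 9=-0.11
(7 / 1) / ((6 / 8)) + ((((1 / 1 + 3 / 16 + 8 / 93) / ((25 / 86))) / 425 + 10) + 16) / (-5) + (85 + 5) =94.13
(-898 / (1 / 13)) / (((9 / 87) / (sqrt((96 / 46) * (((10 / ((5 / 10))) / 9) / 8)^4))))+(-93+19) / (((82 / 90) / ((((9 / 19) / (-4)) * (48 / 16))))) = 44955 / 1558 - 8463650 * sqrt(69) / 5589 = -12550.20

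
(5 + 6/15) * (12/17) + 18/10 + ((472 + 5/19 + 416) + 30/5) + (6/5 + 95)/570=43607117/48450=900.04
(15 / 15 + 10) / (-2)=-11 / 2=-5.50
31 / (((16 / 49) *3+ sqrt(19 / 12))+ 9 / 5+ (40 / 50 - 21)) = -388985520 / 217449413 - 3721550 *sqrt(57) / 217449413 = -1.92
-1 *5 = -5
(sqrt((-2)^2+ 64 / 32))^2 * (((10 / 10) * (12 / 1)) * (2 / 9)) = 16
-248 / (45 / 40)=-1984 / 9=-220.44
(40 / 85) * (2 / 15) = 16 / 255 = 0.06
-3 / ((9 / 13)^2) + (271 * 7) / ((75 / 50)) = 33977 / 27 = 1258.41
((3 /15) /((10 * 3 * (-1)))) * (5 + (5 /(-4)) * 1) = -1 /40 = -0.02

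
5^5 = 3125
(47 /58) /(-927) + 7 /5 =376127 /268830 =1.40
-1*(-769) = 769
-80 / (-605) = 16 / 121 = 0.13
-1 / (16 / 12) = -3 / 4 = -0.75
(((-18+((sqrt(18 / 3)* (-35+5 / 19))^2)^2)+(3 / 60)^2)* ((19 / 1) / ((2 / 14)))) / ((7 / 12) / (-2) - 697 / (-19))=57379581962201541 / 299539750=191559156.88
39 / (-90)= -13 / 30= -0.43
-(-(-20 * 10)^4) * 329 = 526400000000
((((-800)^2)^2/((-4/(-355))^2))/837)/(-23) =-3226240000000000/19251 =-167588177237.55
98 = 98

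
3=3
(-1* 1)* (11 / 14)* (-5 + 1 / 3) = 11 / 3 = 3.67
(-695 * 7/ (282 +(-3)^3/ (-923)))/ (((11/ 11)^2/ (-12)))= 17961580/ 86771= 207.00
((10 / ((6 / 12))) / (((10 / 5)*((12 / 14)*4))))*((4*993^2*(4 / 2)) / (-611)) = -23007810 / 611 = -37655.99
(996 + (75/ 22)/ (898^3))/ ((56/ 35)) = 79337960771895/ 127450539392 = 622.50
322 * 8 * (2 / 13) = 5152 / 13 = 396.31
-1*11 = -11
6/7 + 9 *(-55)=-3459/7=-494.14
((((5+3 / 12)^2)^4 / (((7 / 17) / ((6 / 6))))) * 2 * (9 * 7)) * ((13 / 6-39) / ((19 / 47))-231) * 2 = -70833554148359331 / 622592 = -113772027504.95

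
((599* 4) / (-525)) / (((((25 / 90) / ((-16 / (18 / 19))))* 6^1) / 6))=728384 / 2625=277.48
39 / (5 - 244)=-39 / 239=-0.16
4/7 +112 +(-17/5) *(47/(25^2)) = 2456907/21875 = 112.32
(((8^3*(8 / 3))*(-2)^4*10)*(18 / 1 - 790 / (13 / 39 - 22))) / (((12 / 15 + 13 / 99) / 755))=57802162176000 / 5993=9644946133.16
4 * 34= 136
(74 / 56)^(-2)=784 / 1369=0.57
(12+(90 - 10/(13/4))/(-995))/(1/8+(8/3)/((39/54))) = 246544/79003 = 3.12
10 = 10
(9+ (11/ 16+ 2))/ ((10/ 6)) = 561/ 80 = 7.01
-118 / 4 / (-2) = 59 / 4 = 14.75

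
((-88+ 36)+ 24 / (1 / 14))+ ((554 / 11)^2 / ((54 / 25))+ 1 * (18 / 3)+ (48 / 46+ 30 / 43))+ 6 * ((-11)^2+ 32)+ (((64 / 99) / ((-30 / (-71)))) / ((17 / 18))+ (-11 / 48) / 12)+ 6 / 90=2385.71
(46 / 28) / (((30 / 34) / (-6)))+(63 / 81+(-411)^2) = 53206841 / 315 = 168910.61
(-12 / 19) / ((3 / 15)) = -60 / 19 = -3.16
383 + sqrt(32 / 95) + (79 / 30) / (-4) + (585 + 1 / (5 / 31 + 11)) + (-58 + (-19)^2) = 4 *sqrt(190) / 95 + 26374153 / 20760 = 1271.01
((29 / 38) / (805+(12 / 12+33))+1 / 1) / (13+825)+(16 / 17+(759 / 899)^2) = 1.66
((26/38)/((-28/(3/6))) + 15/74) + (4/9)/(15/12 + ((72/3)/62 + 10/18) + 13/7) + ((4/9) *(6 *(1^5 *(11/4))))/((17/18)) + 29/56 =5344871507/622742708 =8.58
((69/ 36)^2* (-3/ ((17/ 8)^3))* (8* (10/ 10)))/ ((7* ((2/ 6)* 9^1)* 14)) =-67712/ 2166633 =-0.03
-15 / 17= -0.88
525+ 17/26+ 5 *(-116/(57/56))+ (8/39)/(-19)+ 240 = 290203/1482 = 195.82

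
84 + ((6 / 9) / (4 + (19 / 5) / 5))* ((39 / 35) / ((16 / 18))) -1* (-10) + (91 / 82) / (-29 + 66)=476175587 / 5054644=94.21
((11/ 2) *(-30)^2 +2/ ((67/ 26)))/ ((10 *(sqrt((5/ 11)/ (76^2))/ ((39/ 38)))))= 12936378 *sqrt(55)/ 1675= 57276.86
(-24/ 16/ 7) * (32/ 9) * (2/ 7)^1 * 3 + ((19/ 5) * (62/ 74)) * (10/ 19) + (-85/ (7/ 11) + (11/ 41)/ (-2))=-19725445/ 148666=-132.68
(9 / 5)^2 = 81 / 25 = 3.24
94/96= 47/48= 0.98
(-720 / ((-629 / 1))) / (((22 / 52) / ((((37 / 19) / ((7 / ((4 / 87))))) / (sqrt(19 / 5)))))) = 24960* sqrt(95) / 13703921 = 0.02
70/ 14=5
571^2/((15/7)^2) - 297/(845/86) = 70974.26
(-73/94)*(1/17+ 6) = -7519/1598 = -4.71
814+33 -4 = 843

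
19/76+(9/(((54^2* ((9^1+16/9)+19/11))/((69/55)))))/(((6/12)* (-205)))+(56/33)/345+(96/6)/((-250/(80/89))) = 50759519963/257156524350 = 0.20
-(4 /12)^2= -1 /9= -0.11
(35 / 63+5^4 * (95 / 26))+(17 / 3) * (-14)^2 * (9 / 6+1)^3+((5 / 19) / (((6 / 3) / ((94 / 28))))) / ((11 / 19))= 707716015 / 36036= 19639.14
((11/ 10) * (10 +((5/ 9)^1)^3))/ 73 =16313/ 106434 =0.15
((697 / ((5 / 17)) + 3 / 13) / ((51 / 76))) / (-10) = -5853976 / 16575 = -353.18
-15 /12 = -5 /4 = -1.25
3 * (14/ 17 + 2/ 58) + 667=330100/ 493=669.57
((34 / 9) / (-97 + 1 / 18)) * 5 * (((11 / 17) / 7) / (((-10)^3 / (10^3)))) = 44 / 2443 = 0.02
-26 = -26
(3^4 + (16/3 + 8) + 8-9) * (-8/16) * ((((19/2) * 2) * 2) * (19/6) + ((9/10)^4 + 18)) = -29187781/4500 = -6486.17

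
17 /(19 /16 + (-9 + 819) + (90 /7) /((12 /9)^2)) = 1904 /91663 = 0.02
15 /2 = 7.50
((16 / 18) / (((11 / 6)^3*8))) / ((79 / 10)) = 240 / 105149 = 0.00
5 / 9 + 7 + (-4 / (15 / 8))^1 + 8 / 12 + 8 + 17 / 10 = 1421 / 90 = 15.79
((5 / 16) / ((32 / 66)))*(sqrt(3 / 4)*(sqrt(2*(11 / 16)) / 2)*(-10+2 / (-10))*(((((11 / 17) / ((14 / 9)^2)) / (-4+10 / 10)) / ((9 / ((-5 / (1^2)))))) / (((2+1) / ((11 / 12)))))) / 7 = -0.01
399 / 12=133 / 4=33.25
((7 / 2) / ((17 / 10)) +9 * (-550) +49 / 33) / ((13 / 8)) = -22199696 / 7293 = -3043.97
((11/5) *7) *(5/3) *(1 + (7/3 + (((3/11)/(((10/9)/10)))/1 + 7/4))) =6965/36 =193.47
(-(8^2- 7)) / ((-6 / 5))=95 / 2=47.50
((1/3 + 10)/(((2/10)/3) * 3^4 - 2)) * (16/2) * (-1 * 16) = -19840/51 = -389.02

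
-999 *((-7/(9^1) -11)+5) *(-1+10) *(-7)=-426573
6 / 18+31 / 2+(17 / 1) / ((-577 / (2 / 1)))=54611 / 3462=15.77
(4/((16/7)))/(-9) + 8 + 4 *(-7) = -727/36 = -20.19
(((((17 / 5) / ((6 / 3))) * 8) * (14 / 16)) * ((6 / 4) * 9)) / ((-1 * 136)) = -189 / 160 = -1.18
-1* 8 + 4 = -4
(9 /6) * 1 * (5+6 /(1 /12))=231 /2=115.50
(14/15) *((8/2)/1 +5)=42/5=8.40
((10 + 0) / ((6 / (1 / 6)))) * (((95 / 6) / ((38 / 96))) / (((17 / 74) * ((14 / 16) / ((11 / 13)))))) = 651200 / 13923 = 46.77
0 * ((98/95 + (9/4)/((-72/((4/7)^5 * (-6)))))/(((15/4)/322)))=0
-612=-612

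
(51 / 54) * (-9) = -17 / 2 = -8.50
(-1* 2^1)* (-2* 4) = 16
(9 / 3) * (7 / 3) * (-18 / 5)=-126 / 5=-25.20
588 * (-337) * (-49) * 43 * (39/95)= 16283072988/95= 171400768.29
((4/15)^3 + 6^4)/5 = 4374064/16875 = 259.20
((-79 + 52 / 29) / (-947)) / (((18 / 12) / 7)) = 31346 / 82389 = 0.38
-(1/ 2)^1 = -1/ 2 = -0.50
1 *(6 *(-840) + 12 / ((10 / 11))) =-25134 / 5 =-5026.80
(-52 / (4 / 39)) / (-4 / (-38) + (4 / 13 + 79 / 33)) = -4132557 / 22879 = -180.63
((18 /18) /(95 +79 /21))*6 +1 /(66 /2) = 3116 /34221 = 0.09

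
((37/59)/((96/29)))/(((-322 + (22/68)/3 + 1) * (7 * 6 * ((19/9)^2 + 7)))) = -0.00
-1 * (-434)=434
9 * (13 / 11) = 117 / 11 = 10.64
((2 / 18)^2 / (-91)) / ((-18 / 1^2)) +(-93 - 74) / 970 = -5539064 / 32174415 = -0.17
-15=-15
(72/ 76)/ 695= 18/ 13205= 0.00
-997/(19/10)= -9970/19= -524.74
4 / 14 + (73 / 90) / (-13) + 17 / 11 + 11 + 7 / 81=10423121 / 810810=12.86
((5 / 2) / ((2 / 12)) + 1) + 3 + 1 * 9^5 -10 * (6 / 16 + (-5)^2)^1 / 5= 236069 / 4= 59017.25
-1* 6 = -6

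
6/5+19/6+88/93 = 1647/310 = 5.31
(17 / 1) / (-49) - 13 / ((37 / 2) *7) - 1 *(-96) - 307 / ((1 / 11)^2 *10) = -65615141 / 18130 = -3619.15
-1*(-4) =4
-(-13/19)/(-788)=-13/14972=-0.00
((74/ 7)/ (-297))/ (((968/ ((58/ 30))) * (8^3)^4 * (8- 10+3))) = -1073/ 1037220170893885440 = -0.00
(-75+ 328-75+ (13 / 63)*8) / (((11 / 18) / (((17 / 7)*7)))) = 384812 / 77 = 4997.56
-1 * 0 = 0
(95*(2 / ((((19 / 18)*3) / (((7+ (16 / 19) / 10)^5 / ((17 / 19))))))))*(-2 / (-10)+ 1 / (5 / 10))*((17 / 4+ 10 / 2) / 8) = 168574152542398053 / 55386425000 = 3043600.53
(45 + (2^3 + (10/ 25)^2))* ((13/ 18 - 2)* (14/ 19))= -50.05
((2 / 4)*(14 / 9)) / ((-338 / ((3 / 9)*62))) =-217 / 4563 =-0.05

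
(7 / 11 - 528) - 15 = -5966 / 11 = -542.36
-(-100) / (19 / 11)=1100 / 19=57.89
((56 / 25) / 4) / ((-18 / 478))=-3346 / 225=-14.87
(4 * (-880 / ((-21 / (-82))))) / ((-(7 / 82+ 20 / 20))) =23668480 / 1869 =12663.71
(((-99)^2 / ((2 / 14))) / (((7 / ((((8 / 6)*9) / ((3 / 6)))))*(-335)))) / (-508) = 58806 / 42545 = 1.38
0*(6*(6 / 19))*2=0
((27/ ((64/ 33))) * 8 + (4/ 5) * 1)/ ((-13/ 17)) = -146.69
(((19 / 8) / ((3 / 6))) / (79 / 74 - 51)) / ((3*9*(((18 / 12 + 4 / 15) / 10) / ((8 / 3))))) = -0.05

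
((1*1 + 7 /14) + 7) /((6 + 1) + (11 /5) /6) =15 /13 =1.15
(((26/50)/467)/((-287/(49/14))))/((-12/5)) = 13/2297640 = 0.00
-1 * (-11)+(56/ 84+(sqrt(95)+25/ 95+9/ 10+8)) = sqrt(95)+11873/ 570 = 30.58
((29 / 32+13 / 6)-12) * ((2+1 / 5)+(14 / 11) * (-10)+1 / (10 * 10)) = 9914633 / 105600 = 93.89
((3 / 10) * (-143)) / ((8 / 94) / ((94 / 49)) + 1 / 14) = -6633627 / 17905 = -370.49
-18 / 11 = -1.64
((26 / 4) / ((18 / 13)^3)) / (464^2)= 28561 / 2511212544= 0.00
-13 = -13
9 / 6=1.50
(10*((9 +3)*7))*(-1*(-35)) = 29400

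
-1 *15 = -15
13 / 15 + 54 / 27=43 / 15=2.87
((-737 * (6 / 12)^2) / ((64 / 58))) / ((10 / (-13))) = 277849 / 1280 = 217.07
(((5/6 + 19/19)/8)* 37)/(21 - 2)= 407/912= 0.45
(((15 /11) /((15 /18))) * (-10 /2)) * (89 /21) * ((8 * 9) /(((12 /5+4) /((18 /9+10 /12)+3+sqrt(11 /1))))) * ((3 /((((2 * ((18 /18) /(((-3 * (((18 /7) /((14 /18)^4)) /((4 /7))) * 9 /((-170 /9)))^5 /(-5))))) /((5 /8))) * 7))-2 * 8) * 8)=1.284e+9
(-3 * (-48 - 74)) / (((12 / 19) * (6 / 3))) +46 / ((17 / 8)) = 21175 / 68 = 311.40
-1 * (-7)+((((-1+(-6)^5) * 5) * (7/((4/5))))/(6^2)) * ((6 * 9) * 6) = -12248747/4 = -3062186.75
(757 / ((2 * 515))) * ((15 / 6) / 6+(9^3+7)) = 6689609 / 12360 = 541.23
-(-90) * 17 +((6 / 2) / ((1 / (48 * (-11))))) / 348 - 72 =42150 / 29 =1453.45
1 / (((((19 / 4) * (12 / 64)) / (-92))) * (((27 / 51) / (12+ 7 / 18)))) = -2417.31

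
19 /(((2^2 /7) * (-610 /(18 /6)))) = -399 /2440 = -0.16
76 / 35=2.17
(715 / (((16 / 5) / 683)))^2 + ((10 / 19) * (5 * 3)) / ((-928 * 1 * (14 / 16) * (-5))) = 22995514902987545 / 987392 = 23289144436.04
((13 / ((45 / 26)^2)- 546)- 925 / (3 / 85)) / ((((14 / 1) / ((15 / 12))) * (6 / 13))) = -100599083 / 19440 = -5174.85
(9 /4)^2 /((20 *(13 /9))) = 729 /4160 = 0.18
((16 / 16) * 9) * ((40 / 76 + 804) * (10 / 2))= 687870 / 19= 36203.68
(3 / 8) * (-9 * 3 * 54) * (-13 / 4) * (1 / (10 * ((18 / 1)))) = 3159 / 320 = 9.87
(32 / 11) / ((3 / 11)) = 32 / 3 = 10.67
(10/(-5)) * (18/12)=-3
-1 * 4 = -4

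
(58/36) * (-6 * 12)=-116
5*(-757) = -3785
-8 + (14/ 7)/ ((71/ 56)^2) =-34056/ 5041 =-6.76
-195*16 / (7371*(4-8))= 20 / 189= 0.11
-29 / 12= -2.42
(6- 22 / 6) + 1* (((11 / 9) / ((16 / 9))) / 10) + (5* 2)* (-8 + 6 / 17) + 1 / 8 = -603379 / 8160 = -73.94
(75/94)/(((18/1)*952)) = 25/536928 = 0.00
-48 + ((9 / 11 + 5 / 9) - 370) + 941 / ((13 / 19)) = 958.68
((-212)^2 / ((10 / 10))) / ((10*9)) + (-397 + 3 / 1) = 4742 / 45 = 105.38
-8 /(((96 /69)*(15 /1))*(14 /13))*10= -299 /84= -3.56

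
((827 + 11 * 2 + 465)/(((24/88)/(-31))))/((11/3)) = -40734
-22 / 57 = -0.39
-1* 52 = -52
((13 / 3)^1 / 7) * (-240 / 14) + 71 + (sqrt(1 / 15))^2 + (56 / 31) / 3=1391174 / 22785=61.06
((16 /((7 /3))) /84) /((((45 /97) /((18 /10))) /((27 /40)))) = 2619 /12250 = 0.21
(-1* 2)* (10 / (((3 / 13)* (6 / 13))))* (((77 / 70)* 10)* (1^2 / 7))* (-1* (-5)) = -92950 / 63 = -1475.40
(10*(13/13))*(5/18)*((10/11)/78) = 125/3861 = 0.03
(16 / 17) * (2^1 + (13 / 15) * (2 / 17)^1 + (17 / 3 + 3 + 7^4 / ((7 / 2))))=2842816 / 4335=655.78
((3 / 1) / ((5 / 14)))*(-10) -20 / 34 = -84.59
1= 1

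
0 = 0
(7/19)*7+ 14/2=182/19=9.58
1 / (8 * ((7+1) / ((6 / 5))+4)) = 3 / 256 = 0.01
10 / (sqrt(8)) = 5 * sqrt(2) / 2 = 3.54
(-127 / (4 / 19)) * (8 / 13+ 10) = -166497 / 26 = -6403.73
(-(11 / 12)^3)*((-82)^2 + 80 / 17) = -5182.82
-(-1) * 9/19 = 9/19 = 0.47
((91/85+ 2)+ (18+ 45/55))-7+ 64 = 73761/935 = 78.89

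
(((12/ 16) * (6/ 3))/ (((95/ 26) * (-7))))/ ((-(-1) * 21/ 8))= -104/ 4655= -0.02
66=66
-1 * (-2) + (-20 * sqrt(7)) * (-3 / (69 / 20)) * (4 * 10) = 2 + 16000 * sqrt(7) / 23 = 1842.52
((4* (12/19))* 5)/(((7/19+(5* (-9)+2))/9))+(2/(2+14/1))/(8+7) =-319/120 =-2.66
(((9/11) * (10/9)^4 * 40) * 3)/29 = 400000/77517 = 5.16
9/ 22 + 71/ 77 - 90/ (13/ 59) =-815075/ 2002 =-407.13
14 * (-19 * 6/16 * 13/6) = -1729/8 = -216.12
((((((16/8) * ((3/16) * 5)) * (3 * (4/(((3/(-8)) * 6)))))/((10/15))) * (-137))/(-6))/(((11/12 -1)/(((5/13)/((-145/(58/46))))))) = -4110/299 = -13.75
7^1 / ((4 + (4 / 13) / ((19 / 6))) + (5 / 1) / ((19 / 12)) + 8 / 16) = 3458 / 3831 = 0.90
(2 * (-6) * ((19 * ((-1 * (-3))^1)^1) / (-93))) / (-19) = -12 / 31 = -0.39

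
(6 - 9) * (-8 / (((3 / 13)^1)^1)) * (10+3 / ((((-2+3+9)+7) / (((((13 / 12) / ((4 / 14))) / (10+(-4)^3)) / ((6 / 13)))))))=5712941 / 5508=1037.21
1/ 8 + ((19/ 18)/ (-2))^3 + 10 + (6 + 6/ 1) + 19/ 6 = 1173149/ 46656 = 25.14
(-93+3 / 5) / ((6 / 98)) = -1509.20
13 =13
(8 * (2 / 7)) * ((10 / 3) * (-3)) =-160 / 7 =-22.86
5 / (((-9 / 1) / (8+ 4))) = -20 / 3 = -6.67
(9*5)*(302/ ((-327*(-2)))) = 2265/ 109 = 20.78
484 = 484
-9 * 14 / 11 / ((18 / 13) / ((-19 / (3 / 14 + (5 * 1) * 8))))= 24206 / 6193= 3.91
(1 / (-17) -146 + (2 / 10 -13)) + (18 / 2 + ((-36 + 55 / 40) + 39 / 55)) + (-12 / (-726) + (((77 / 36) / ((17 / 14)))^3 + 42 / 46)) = -7072161470371 / 39870115164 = -177.38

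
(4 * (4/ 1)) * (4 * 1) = 64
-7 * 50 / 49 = -50 / 7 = -7.14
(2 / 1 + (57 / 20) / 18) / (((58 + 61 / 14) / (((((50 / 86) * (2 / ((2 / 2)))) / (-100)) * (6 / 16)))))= -1813 / 12012480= -0.00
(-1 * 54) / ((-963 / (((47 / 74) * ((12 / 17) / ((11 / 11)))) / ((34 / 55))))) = 46530 / 1144151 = 0.04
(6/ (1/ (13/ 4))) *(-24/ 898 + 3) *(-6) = -156195/ 449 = -347.87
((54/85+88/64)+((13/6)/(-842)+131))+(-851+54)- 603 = -1088143649/858840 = -1266.99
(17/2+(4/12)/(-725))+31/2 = 52199/2175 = 24.00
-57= -57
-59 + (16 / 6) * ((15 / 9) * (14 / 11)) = -5281 / 99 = -53.34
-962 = -962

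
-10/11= -0.91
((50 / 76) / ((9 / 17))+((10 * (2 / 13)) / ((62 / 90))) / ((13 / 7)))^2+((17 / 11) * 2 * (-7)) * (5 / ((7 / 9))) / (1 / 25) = -122583791931446125 / 35313575667084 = -3471.29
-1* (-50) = 50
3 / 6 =1 / 2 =0.50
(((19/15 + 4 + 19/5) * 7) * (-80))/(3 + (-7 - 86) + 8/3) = 7616/131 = 58.14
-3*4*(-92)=1104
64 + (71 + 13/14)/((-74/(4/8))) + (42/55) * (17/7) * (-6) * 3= 3433863/113960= 30.13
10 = 10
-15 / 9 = -5 / 3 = -1.67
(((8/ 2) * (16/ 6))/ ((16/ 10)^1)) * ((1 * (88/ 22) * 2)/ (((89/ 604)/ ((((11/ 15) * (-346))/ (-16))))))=4597648/ 801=5739.89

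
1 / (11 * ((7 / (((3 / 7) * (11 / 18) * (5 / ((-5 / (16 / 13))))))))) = -0.00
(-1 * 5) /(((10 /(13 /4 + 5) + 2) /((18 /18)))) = -165 /106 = -1.56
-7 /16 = -0.44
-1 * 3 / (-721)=3 / 721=0.00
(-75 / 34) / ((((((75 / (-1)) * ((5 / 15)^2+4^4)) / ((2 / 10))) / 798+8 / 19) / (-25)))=-2244375 / 4880989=-0.46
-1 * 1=-1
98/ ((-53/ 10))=-980/ 53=-18.49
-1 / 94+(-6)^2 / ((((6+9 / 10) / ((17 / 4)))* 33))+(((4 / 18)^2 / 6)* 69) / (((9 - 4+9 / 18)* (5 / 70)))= 4058543 / 1926342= 2.11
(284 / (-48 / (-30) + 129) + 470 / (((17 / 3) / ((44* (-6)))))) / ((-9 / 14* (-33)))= -3402680120 / 3296997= -1032.05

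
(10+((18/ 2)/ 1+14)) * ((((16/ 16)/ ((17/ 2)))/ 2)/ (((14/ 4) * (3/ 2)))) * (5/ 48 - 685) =-361625/ 1428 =-253.24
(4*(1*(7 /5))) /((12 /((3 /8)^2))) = 21 /320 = 0.07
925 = 925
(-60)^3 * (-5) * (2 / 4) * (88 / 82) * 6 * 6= 855360000 / 41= 20862439.02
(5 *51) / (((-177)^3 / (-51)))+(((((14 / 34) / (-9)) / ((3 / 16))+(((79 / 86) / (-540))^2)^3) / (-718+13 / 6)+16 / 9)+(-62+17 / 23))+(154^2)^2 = 324325289128268906619711710790677737984440043531 / 576630986609582909332892420474880000000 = 562448596.52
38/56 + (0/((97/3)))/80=19/28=0.68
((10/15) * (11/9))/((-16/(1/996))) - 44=-9465995/215136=-44.00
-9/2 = -4.50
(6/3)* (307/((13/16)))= 9824/13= 755.69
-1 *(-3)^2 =-9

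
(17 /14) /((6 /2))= 17 /42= 0.40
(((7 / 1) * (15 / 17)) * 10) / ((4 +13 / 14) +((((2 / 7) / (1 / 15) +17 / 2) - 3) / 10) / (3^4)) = 11907000 / 952459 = 12.50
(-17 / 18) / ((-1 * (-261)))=-17 / 4698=-0.00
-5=-5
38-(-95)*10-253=735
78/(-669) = -26/223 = -0.12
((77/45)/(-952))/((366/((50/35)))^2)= -55/2008536264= -0.00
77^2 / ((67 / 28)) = 166012 / 67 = 2477.79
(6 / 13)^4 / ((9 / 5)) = 720 / 28561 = 0.03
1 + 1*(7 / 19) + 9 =197 / 19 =10.37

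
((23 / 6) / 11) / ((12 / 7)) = 0.20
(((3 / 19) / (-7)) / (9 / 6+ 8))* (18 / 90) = -0.00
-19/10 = -1.90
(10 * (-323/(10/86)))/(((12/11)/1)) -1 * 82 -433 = -155869/6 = -25978.17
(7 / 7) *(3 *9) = 27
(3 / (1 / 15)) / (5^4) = 9 / 125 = 0.07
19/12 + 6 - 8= -5/12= -0.42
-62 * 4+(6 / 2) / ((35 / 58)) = -243.03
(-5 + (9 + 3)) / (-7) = -1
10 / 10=1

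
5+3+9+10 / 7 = 129 / 7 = 18.43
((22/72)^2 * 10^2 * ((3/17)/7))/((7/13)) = 39325/89964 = 0.44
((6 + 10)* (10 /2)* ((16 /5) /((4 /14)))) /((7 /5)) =640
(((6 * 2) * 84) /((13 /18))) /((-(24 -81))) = 6048 /247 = 24.49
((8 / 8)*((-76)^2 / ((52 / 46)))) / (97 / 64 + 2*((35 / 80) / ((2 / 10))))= 4251136 / 4901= 867.40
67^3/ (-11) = -300763/ 11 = -27342.09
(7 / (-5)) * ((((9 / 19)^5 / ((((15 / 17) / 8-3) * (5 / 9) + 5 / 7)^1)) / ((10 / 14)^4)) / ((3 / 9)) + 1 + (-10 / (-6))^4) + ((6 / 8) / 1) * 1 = -70316789261859499 / 6380442854437500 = -11.02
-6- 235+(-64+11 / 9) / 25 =-10958 / 45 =-243.51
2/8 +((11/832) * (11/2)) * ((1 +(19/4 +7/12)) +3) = 1159/1248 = 0.93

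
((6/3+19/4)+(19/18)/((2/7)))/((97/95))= 10.23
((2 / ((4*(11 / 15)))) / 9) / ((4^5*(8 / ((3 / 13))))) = 5 / 2342912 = 0.00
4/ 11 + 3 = 37/ 11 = 3.36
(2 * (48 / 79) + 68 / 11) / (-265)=-6428 / 230285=-0.03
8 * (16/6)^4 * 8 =262144/81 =3236.35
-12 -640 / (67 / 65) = -42404 / 67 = -632.90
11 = 11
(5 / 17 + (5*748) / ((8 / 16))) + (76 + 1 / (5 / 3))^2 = 5672838 / 425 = 13347.85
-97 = -97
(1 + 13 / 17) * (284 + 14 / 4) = 507.35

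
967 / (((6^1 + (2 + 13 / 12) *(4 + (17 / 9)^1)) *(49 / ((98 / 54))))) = 3868 / 2609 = 1.48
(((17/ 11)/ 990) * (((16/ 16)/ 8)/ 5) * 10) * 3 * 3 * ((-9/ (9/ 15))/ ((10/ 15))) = -153/ 1936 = -0.08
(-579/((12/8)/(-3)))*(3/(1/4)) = 13896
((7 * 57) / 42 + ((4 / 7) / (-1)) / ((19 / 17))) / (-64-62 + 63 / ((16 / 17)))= -6376 / 41895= -0.15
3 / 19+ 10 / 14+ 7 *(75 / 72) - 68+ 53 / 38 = -186545 / 3192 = -58.44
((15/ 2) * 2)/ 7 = 15/ 7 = 2.14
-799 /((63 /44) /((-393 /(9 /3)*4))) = 18421744 /63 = 292408.63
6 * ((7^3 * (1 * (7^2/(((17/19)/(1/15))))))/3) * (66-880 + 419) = -50454614/51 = -989306.16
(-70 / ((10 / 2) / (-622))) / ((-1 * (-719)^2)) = -0.02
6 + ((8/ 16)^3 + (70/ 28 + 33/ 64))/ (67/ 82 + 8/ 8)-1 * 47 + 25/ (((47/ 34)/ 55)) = 214103391/ 224096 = 955.41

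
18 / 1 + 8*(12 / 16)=24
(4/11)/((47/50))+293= 293.39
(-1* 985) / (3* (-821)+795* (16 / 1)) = -985 / 10257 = -0.10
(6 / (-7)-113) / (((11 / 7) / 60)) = -47820 / 11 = -4347.27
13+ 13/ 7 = 104/ 7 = 14.86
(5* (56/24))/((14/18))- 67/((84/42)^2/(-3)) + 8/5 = 1337/20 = 66.85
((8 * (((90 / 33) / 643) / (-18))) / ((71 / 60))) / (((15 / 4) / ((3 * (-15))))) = 9600 / 502183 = 0.02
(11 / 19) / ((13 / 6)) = 66 / 247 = 0.27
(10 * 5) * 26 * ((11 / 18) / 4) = 3575 / 18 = 198.61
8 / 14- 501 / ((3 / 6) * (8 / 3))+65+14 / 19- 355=-353483 / 532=-664.44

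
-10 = -10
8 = 8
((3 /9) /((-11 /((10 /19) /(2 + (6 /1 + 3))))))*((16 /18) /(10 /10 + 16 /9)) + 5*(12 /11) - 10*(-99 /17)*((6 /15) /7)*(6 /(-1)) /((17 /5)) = -29187868 /69763155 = -0.42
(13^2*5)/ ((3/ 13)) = 10985/ 3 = 3661.67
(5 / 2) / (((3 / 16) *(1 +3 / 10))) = 10.26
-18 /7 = -2.57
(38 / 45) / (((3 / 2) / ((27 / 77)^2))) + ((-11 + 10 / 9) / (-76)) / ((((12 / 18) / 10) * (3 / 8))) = 26734942 / 5069295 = 5.27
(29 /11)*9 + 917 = 10348 /11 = 940.73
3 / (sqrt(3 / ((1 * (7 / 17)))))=sqrt(357) / 17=1.11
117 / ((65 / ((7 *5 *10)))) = 630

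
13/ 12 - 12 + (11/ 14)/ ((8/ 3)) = -3569/ 336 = -10.62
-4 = -4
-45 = -45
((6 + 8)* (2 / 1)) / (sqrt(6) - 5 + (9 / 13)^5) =-9343151704432 / 1201776662981 - 1930018885886* sqrt(6) / 1201776662981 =-11.71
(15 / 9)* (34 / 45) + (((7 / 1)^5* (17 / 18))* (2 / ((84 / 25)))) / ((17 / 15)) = 900511 / 108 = 8338.06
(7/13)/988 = 0.00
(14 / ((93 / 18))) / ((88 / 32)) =336 / 341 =0.99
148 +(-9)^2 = 229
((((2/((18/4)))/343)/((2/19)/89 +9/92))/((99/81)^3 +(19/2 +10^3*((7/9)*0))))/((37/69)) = 6955935264/3227952537649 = 0.00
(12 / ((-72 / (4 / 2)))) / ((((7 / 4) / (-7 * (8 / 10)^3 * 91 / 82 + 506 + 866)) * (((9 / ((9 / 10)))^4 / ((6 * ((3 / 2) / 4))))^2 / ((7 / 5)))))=-47325033 / 2562500000000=-0.00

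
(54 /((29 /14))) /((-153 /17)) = -84 /29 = -2.90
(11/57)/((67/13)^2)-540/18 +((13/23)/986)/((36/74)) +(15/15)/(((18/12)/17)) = -649607068745/34816127364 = -18.66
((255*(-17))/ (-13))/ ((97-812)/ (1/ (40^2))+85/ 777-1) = -3368295/ 11555552996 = -0.00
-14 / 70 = -1 / 5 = -0.20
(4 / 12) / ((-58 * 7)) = -1 / 1218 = -0.00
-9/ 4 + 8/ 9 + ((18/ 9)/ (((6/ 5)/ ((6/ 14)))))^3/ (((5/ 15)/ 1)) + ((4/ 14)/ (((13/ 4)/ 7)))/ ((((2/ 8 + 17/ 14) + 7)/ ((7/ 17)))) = -51283025/ 215583732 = -0.24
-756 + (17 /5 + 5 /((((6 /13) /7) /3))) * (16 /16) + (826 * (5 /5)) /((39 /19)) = -47849 /390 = -122.69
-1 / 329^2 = -1 / 108241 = -0.00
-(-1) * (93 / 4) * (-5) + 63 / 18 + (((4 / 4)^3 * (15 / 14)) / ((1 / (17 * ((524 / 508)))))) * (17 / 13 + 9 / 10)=-117670 / 1651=-71.27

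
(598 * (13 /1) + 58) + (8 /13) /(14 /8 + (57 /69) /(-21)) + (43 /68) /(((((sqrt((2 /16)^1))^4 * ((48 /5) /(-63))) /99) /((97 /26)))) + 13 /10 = -65926598874 /730405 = -90260.33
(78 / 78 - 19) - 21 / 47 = -867 / 47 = -18.45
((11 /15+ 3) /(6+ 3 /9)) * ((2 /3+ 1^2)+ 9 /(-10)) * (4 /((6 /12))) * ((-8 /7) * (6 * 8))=-94208 /475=-198.33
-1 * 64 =-64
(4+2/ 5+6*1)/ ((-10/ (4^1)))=-104/ 25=-4.16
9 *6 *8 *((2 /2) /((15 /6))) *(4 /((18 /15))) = 576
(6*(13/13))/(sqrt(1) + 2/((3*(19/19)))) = 18/5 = 3.60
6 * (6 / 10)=18 / 5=3.60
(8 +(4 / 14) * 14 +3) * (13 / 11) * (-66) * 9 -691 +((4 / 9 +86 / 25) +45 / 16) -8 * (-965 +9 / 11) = -138633601 / 39600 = -3500.85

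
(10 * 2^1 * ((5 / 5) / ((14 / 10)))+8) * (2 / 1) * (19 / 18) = 988 / 21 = 47.05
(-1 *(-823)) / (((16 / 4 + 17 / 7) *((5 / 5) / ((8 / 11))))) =46088 / 495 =93.11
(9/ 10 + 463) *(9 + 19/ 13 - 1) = 570597/ 130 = 4389.21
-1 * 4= -4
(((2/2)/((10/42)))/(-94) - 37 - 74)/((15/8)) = -69588/1175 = -59.22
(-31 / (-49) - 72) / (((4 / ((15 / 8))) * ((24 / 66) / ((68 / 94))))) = -9809085 / 147392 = -66.55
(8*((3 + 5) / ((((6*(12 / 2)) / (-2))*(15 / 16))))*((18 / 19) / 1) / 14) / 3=-512 / 5985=-0.09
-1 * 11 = -11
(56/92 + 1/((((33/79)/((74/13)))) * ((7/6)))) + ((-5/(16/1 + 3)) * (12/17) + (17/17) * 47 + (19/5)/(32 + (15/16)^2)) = 59.22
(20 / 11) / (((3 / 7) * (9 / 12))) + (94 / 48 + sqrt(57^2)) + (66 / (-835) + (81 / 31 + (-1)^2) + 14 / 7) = 1438114123 / 20500920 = 70.15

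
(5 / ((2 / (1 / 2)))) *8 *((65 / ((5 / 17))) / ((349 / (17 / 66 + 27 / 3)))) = 675155 / 11517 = 58.62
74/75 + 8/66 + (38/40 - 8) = -19609/3300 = -5.94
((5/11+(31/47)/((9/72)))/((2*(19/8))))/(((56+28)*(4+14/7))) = 2963/1237698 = 0.00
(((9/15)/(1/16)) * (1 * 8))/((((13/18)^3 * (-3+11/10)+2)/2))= 8957952/74897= 119.60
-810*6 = -4860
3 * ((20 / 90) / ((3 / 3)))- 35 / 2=-101 / 6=-16.83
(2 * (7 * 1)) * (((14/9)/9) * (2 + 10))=784/27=29.04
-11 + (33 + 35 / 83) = 1861 / 83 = 22.42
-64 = -64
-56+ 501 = 445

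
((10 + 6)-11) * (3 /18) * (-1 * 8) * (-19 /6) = 190 /9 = 21.11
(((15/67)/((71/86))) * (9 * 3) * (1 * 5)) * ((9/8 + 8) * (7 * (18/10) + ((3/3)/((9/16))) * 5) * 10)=71785.57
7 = 7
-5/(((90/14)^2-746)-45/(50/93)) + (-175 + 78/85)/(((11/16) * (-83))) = 91648140106/29979044315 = 3.06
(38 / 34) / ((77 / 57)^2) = 61731 / 100793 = 0.61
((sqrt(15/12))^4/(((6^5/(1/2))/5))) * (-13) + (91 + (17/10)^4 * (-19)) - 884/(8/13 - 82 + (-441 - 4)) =-23418962299313/354741120000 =-66.02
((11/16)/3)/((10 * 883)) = 11/423840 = 0.00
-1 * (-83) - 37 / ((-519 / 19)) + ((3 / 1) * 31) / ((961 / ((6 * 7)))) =1422574 / 16089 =88.42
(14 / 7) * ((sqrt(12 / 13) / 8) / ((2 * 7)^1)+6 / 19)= sqrt(39) / 364+12 / 19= 0.65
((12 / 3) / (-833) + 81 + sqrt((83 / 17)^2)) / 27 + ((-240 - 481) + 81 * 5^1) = -413860 / 1323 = -312.82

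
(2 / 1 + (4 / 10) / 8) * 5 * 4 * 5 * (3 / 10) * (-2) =-123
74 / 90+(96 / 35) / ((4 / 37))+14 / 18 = 944 / 35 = 26.97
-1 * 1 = -1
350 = 350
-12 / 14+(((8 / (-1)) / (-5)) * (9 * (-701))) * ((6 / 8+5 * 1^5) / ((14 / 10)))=-41460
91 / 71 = 1.28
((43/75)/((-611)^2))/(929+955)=43/52750257300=0.00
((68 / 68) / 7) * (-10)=-10 / 7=-1.43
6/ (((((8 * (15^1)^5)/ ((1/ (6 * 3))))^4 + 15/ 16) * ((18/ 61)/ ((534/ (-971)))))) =-173728/ 2221336547376713100000000000000014565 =-0.00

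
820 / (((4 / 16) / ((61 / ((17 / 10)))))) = 117694.12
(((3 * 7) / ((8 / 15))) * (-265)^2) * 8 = 22120875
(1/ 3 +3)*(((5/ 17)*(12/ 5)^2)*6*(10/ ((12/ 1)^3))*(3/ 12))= 5/ 102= 0.05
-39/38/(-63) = 13/798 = 0.02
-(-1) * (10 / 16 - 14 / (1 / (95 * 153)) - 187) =-1629411 / 8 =-203676.38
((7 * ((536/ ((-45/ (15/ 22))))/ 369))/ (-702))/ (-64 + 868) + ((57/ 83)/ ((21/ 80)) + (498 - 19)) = 7175891662145/ 14899606722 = 481.62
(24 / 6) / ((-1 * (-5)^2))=-4 / 25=-0.16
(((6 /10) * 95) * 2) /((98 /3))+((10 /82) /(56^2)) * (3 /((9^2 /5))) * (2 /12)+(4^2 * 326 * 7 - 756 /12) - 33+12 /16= 758608537849 /20829312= 36420.24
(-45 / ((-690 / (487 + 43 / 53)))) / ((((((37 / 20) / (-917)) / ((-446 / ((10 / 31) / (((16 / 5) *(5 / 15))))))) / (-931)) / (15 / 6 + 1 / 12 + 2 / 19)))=-13127708475067088 / 225515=-58212129902.96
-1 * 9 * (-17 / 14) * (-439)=-67167 / 14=-4797.64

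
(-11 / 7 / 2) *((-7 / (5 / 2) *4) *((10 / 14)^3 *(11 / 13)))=2.71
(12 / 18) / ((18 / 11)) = 11 / 27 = 0.41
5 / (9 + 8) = 5 / 17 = 0.29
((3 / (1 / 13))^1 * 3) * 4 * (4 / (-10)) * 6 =-5616 / 5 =-1123.20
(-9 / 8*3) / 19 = -27 / 152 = -0.18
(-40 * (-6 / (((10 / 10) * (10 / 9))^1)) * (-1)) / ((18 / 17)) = -204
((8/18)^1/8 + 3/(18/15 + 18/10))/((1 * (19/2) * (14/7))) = 1/18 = 0.06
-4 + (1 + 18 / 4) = 3 / 2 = 1.50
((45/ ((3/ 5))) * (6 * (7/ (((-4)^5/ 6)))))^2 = 22325625/ 65536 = 340.66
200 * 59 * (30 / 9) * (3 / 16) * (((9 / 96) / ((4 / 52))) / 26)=22125 / 64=345.70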